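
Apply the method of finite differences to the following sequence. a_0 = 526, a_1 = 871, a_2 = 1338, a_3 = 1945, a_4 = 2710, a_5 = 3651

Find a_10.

11626

First differences: 345 , 467 , 607 , 765 , 941
Second differences: 122 , 140 , 158 , 176
Third differences: 18 , 18 , 18
The third differences are constant (18).
176 + 18 = 194;  941 + 194 = 1135;  3651 + 1135 = 4786
194 + 18 = 212;  1135 + 212 = 1347;  4786 + 1347 = 6133
212 + 18 = 230;  1347 + 230 = 1577;  6133 + 1577 = 7710
230 + 18 = 248;  1577 + 248 = 1825;  7710 + 1825 = 9535
248 + 18 = 266;  1825 + 266 = 2091;  9535 + 2091 = 11626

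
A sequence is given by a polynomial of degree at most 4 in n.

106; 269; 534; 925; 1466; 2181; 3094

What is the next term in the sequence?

163, 265, 391, 541, 715, 913
102, 126, 150, 174, 198
24, 24, 24, 24
Constant third difference = 24, so extend:
198 + 24 = 222;  913 + 222 = 1135;  3094 + 1135 = 4229

4229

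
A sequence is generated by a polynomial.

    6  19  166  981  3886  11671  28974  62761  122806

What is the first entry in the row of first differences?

13

First differences: 13, 147, 815, 2905, 7785, 17303, 33787, 60045
Second differences: 134, 668, 2090, 4880, 9518, 16484, 26258
Third differences: 534, 1422, 2790, 4638, 6966, 9774
Fourth differences: 888, 1368, 1848, 2328, 2808
Fifth differences: 480, 480, 480, 480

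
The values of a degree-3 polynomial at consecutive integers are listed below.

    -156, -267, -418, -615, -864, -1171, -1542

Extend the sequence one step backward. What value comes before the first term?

-79

Δ: -111  -151  -197  -249  -307  -371
Δ²: -40  -46  -52  -58  -64
Δ³: -6  -6  -6  -6
The third differences are constant at -6.
Work back: -40 + 6 = -34;  -111 + 34 = -77;  -156 + 77 = -79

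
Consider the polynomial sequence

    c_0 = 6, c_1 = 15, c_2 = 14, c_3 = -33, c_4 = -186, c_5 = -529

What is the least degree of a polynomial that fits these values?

First differences: 9, -1, -47, -153, -343
Second differences: -10, -46, -106, -190
Third differences: -36, -60, -84
Fourth differences: -24, -24
The fourth differences are constant, so the polynomial has degree 4.

4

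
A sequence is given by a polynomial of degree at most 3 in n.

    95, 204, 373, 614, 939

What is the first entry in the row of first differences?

109

First differences: 109, 169, 241, 325
Second differences: 60, 72, 84
Third differences: 12, 12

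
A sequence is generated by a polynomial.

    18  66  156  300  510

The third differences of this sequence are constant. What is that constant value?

D1: 48, 90, 144, 210
D2: 42, 54, 66
D3: 12, 12

12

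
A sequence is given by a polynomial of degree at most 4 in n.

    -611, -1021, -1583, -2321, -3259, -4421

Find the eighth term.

-7513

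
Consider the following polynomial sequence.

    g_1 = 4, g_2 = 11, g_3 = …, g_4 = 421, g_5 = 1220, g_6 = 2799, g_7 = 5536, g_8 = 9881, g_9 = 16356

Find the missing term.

Using the last 6 terms:
799  1579  2737  4345  6475
780  1158  1608  2130
378  450  522
72  72
Constant fourth difference = 72.
Extend backward: 378 − 72 = 306;  780 − 306 = 474;  799 − 474 = 325;  421 − 325 = 96

96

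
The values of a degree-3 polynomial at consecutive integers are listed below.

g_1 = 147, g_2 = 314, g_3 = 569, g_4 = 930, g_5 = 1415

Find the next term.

D1: 167, 255, 361, 485
D2: 88, 106, 124
D3: 18, 18
The third differences are constant (18).
124 + 18 = 142;  485 + 142 = 627;  1415 + 627 = 2042

2042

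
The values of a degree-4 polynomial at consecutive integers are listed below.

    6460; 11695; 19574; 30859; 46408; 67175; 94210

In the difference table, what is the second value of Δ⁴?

D1: 5235, 7879, 11285, 15549, 20767, 27035
D2: 2644, 3406, 4264, 5218, 6268
D3: 762, 858, 954, 1050
D4: 96, 96, 96

96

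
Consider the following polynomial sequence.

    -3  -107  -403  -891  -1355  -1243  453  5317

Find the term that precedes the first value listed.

5

Δ: -104, -296, -488, -464, 112, 1696, 4864
Δ²: -192, -192, 24, 576, 1584, 3168
Δ³: 0, 216, 552, 1008, 1584
Δ⁴: 216, 336, 456, 576
Δ⁵: 120, 120, 120
The fifth differences are constant at 120.
Work back: 216 − 120 = 96;  0 − 96 = -96;  -192 + 96 = -96;  -104 + 96 = -8;  -3 + 8 = 5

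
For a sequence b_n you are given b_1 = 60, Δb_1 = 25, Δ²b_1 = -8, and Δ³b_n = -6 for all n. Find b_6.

45

Build the table forward from the leading diagonal:
Δ³: -6, -6, -6, -6, -6, -6
Δ²: -8, -14, -20, -26, -32, -38
Δ: 25, 17, 3, -17, -43, -75
b: 60, 85, 102, 105, 88, 45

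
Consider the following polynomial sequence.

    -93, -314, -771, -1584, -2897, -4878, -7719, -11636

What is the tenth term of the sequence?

-221 , -457 , -813 , -1313 , -1981 , -2841 , -3917
-236 , -356 , -500 , -668 , -860 , -1076
-120 , -144 , -168 , -192 , -216
-24 , -24 , -24 , -24
Fourth differences constant at -24.
-216 − 24 = -240;  -1076 − 240 = -1316;  -3917 − 1316 = -5233;  -11636 − 5233 = -16869
-240 − 24 = -264;  -1316 − 264 = -1580;  -5233 − 1580 = -6813;  -16869 − 6813 = -23682

-23682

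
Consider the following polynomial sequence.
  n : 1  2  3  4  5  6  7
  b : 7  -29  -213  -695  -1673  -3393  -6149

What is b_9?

D1: -36  -184  -482  -978  -1720  -2756
D2: -148  -298  -496  -742  -1036
D3: -150  -198  -246  -294
D4: -48  -48  -48
Constant fourth difference = -48, so extend:
-294 − 48 = -342;  -1036 − 342 = -1378;  -2756 − 1378 = -4134;  -6149 − 4134 = -10283
-342 − 48 = -390;  -1378 − 390 = -1768;  -4134 − 1768 = -5902;  -10283 − 5902 = -16185

-16185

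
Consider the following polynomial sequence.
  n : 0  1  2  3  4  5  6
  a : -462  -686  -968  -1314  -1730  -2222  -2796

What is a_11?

-7106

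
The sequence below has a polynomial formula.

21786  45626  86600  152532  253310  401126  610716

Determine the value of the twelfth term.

D1: 23840, 40974, 65932, 100778, 147816, 209590
D2: 17134, 24958, 34846, 47038, 61774
D3: 7824, 9888, 12192, 14736
D4: 2064, 2304, 2544
D5: 240, 240
Fifth differences constant at 240.
2544 + 240 = 2784;  14736 + 2784 = 17520;  61774 + 17520 = 79294;  209590 + 79294 = 288884;  610716 + 288884 = 899600
2784 + 240 = 3024;  17520 + 3024 = 20544;  79294 + 20544 = 99838;  288884 + 99838 = 388722;  899600 + 388722 = 1288322
3024 + 240 = 3264;  20544 + 3264 = 23808;  99838 + 23808 = 123646;  388722 + 123646 = 512368;  1288322 + 512368 = 1800690
3264 + 240 = 3504;  23808 + 3504 = 27312;  123646 + 27312 = 150958;  512368 + 150958 = 663326;  1800690 + 663326 = 2464016
3504 + 240 = 3744;  27312 + 3744 = 31056;  150958 + 31056 = 182014;  663326 + 182014 = 845340;  2464016 + 845340 = 3309356

3309356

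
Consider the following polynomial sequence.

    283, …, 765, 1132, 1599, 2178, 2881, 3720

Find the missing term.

486

Using the last 6 terms:
D1: 367  467  579  703  839
D2: 100  112  124  136
D3: 12  12  12
Constant third difference = 12.
Extend backward: 100 − 12 = 88;  367 − 88 = 279;  765 − 279 = 486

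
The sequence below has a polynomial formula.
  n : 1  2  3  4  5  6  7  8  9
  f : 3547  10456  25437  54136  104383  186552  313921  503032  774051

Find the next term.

1151128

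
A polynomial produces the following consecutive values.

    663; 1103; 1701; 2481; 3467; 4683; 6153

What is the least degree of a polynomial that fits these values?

440, 598, 780, 986, 1216, 1470
158, 182, 206, 230, 254
24, 24, 24, 24
The third differences are constant, so the polynomial has degree 3.

3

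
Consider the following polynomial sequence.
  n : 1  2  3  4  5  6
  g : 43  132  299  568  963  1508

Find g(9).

D1: 89 , 167 , 269 , 395 , 545
D2: 78 , 102 , 126 , 150
D3: 24 , 24 , 24
The third differences are constant (24).
150 + 24 = 174;  545 + 174 = 719;  1508 + 719 = 2227
174 + 24 = 198;  719 + 198 = 917;  2227 + 917 = 3144
198 + 24 = 222;  917 + 222 = 1139;  3144 + 1139 = 4283

4283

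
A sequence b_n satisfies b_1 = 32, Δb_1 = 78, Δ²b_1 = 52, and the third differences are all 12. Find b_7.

1520

Build the table forward from the leading diagonal:
Δ³: 12, 12, 12, 12, 12, 12, 12
Δ²: 52, 64, 76, 88, 100, 112, 124
Δ: 78, 130, 194, 270, 358, 458, 570
b: 32, 110, 240, 434, 704, 1062, 1520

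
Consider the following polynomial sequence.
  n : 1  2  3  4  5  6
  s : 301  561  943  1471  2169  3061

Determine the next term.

4171

Δ: 260 , 382 , 528 , 698 , 892
Δ²: 122 , 146 , 170 , 194
Δ³: 24 , 24 , 24
Third differences constant at 24.
194 + 24 = 218;  892 + 218 = 1110;  3061 + 1110 = 4171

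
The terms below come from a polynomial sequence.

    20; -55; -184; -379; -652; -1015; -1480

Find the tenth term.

-75, -129, -195, -273, -363, -465
-54, -66, -78, -90, -102
-12, -12, -12, -12
Constant third difference = -12, so extend:
-102 − 12 = -114;  -465 − 114 = -579;  -1480 − 579 = -2059
-114 − 12 = -126;  -579 − 126 = -705;  -2059 − 705 = -2764
-126 − 12 = -138;  -705 − 138 = -843;  -2764 − 843 = -3607

-3607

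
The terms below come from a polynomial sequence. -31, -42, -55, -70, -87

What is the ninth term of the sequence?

First differences: -11 , -13 , -15 , -17
Second differences: -2 , -2 , -2
Second differences constant at -2.
-17 − 2 = -19;  -87 − 19 = -106
-19 − 2 = -21;  -106 − 21 = -127
-21 − 2 = -23;  -127 − 23 = -150
-23 − 2 = -25;  -150 − 25 = -175

-175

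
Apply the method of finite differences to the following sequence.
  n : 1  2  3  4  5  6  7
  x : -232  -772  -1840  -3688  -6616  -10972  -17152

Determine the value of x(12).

-92632

D1: -540  -1068  -1848  -2928  -4356  -6180
D2: -528  -780  -1080  -1428  -1824
D3: -252  -300  -348  -396
D4: -48  -48  -48
Fourth differences constant at -48.
-396 − 48 = -444;  -1824 − 444 = -2268;  -6180 − 2268 = -8448;  -17152 − 8448 = -25600
-444 − 48 = -492;  -2268 − 492 = -2760;  -8448 − 2760 = -11208;  -25600 − 11208 = -36808
-492 − 48 = -540;  -2760 − 540 = -3300;  -11208 − 3300 = -14508;  -36808 − 14508 = -51316
-540 − 48 = -588;  -3300 − 588 = -3888;  -14508 − 3888 = -18396;  -51316 − 18396 = -69712
-588 − 48 = -636;  -3888 − 636 = -4524;  -18396 − 4524 = -22920;  -69712 − 22920 = -92632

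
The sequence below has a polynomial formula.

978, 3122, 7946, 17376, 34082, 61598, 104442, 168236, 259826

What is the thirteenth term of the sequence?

1090626

First differences: 2144, 4824, 9430, 16706, 27516, 42844, 63794, 91590
Second differences: 2680, 4606, 7276, 10810, 15328, 20950, 27796
Third differences: 1926, 2670, 3534, 4518, 5622, 6846
Fourth differences: 744, 864, 984, 1104, 1224
Fifth differences: 120, 120, 120, 120
Constant fifth difference = 120, so extend:
1224 + 120 = 1344;  6846 + 1344 = 8190;  27796 + 8190 = 35986;  91590 + 35986 = 127576;  259826 + 127576 = 387402
1344 + 120 = 1464;  8190 + 1464 = 9654;  35986 + 9654 = 45640;  127576 + 45640 = 173216;  387402 + 173216 = 560618
1464 + 120 = 1584;  9654 + 1584 = 11238;  45640 + 11238 = 56878;  173216 + 56878 = 230094;  560618 + 230094 = 790712
1584 + 120 = 1704;  11238 + 1704 = 12942;  56878 + 12942 = 69820;  230094 + 69820 = 299914;  790712 + 299914 = 1090626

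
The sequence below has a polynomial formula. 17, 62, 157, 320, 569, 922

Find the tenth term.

D1: 45  95  163  249  353
D2: 50  68  86  104
D3: 18  18  18
The third differences are constant (18).
104 + 18 = 122;  353 + 122 = 475;  922 + 475 = 1397
122 + 18 = 140;  475 + 140 = 615;  1397 + 615 = 2012
140 + 18 = 158;  615 + 158 = 773;  2012 + 773 = 2785
158 + 18 = 176;  773 + 176 = 949;  2785 + 949 = 3734

3734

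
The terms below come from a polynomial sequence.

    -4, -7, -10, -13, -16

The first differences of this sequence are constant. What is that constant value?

Δ: -3, -3, -3, -3

-3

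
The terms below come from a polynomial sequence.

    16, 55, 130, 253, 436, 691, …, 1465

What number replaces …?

1030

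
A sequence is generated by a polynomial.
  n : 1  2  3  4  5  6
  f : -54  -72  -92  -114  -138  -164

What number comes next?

-18, -20, -22, -24, -26
-2, -2, -2, -2
The second differences are constant (-2).
-26 − 2 = -28;  -164 − 28 = -192

-192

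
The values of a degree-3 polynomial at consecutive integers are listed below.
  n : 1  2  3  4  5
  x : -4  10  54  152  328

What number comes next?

606

Δ: 14 , 44 , 98 , 176
Δ²: 30 , 54 , 78
Δ³: 24 , 24
The third differences are constant (24).
78 + 24 = 102;  176 + 102 = 278;  328 + 278 = 606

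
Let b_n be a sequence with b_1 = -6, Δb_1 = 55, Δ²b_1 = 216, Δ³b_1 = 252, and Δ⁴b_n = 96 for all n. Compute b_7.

Build the table forward from the leading diagonal:
D4: 96, 96, 96, 96, 96, 96, 96
D3: 252, 348, 444, 540, 636, 732, 828
D2: 216, 468, 816, 1260, 1800, 2436, 3168
D1: 55, 271, 739, 1555, 2815, 4615, 7051
b: -6, 49, 320, 1059, 2614, 5429, 10044

10044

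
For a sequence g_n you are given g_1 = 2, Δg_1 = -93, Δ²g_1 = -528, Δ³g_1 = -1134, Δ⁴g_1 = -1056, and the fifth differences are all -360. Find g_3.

-712

Build the table forward from the leading diagonal:
Fifth differences: -360, -360, -360
Fourth differences: -1056, -1416, -1776
Third differences: -1134, -2190, -3606
Second differences: -528, -1662, -3852
First differences: -93, -621, -2283
g: 2, -91, -712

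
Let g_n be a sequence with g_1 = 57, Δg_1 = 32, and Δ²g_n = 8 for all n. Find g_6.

Build the table forward from the leading diagonal:
D2: 8, 8, 8, 8, 8, 8
D1: 32, 40, 48, 56, 64, 72
g: 57, 89, 129, 177, 233, 297

297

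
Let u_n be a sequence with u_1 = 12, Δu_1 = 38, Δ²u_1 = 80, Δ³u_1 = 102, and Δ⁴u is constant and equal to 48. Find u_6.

Build the table forward from the leading diagonal:
D4: 48, 48, 48, 48, 48, 48
D3: 102, 150, 198, 246, 294, 342
D2: 80, 182, 332, 530, 776, 1070
D1: 38, 118, 300, 632, 1162, 1938
u: 12, 50, 168, 468, 1100, 2262

2262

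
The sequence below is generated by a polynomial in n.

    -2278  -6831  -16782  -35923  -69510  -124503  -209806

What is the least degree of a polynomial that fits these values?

Δ: -4553, -9951, -19141, -33587, -54993, -85303
Δ²: -5398, -9190, -14446, -21406, -30310
Δ³: -3792, -5256, -6960, -8904
Δ⁴: -1464, -1704, -1944
Δ⁵: -240, -240
The fifth differences are constant, so the polynomial has degree 5.

5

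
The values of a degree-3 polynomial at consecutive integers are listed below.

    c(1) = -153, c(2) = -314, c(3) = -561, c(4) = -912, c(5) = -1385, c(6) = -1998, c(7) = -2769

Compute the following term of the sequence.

-161  -247  -351  -473  -613  -771
-86  -104  -122  -140  -158
-18  -18  -18  -18
Third differences constant at -18.
-158 − 18 = -176;  -771 − 176 = -947;  -2769 − 947 = -3716

-3716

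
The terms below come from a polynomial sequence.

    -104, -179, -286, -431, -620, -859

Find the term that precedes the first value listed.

Δ: -75  -107  -145  -189  -239
Δ²: -32  -38  -44  -50
Δ³: -6  -6  -6
The third differences are constant at -6.
Work back: -32 + 6 = -26;  -75 + 26 = -49;  -104 + 49 = -55

-55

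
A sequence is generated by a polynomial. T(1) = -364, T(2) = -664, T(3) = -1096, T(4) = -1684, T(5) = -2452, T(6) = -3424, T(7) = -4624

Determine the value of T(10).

-300 , -432 , -588 , -768 , -972 , -1200
-132 , -156 , -180 , -204 , -228
-24 , -24 , -24 , -24
Constant third difference = -24, so extend:
-228 − 24 = -252;  -1200 − 252 = -1452;  -4624 − 1452 = -6076
-252 − 24 = -276;  -1452 − 276 = -1728;  -6076 − 1728 = -7804
-276 − 24 = -300;  -1728 − 300 = -2028;  -7804 − 2028 = -9832

-9832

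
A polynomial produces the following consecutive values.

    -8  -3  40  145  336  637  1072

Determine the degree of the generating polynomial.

5, 43, 105, 191, 301, 435
38, 62, 86, 110, 134
24, 24, 24, 24
The third differences are constant, so the polynomial has degree 3.

3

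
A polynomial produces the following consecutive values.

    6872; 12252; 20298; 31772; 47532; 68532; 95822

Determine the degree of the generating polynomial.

First differences: 5380, 8046, 11474, 15760, 21000, 27290
Second differences: 2666, 3428, 4286, 5240, 6290
Third differences: 762, 858, 954, 1050
Fourth differences: 96, 96, 96
The fourth differences are constant, so the polynomial has degree 4.

4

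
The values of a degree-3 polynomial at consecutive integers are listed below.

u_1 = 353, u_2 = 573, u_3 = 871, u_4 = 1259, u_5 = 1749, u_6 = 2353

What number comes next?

3083

Δ: 220, 298, 388, 490, 604
Δ²: 78, 90, 102, 114
Δ³: 12, 12, 12
The third differences are constant (12).
114 + 12 = 126;  604 + 126 = 730;  2353 + 730 = 3083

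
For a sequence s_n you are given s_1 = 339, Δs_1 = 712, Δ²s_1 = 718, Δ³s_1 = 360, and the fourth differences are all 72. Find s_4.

Build the table forward from the leading diagonal:
Δ⁴: 72  72  72  72
Δ³: 360  432  504  576
Δ²: 718  1078  1510  2014
Δ: 712  1430  2508  4018
s: 339  1051  2481  4989

4989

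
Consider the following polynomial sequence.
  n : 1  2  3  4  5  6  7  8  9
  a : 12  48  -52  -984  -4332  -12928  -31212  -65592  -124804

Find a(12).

First differences: 36, -100, -932, -3348, -8596, -18284, -34380, -59212
Second differences: -136, -832, -2416, -5248, -9688, -16096, -24832
Third differences: -696, -1584, -2832, -4440, -6408, -8736
Fourth differences: -888, -1248, -1608, -1968, -2328
Fifth differences: -360, -360, -360, -360
Fifth differences constant at -360.
-2328 − 360 = -2688;  -8736 − 2688 = -11424;  -24832 − 11424 = -36256;  -59212 − 36256 = -95468;  -124804 − 95468 = -220272
-2688 − 360 = -3048;  -11424 − 3048 = -14472;  -36256 − 14472 = -50728;  -95468 − 50728 = -146196;  -220272 − 146196 = -366468
-3048 − 360 = -3408;  -14472 − 3408 = -17880;  -50728 − 17880 = -68608;  -146196 − 68608 = -214804;  -366468 − 214804 = -581272

-581272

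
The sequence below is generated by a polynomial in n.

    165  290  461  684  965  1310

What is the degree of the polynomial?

3

Δ: 125, 171, 223, 281, 345
Δ²: 46, 52, 58, 64
Δ³: 6, 6, 6
The third differences are constant, so the polynomial has degree 3.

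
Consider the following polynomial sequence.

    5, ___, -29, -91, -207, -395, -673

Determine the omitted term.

Using the last 5 terms:
D1: -62  -116  -188  -278
D2: -54  -72  -90
D3: -18  -18
Constant third difference = -18.
Extend backward: -54 + 18 = -36;  -62 + 36 = -26;  -29 + 26 = -3

-3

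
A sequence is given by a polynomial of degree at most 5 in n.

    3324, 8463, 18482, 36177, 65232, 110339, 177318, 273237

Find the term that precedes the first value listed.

5139, 10019, 17695, 29055, 45107, 66979, 95919
4880, 7676, 11360, 16052, 21872, 28940
2796, 3684, 4692, 5820, 7068
888, 1008, 1128, 1248
120, 120, 120
The fifth differences are constant at 120.
Work back: 888 − 120 = 768;  2796 − 768 = 2028;  4880 − 2028 = 2852;  5139 − 2852 = 2287;  3324 − 2287 = 1037

1037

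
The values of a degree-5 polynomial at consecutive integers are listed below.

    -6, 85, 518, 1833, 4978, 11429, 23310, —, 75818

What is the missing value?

43513

Using the first 7 terms:
91  433  1315  3145  6451  11881
342  882  1830  3306  5430
540  948  1476  2124
408  528  648
120  120
Constant fifth difference = 120.
Extend forward: 648 + 120 = 768;  2124 + 768 = 2892;  5430 + 2892 = 8322;  11881 + 8322 = 20203;  23310 + 20203 = 43513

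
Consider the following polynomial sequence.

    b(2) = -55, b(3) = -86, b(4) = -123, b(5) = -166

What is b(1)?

-30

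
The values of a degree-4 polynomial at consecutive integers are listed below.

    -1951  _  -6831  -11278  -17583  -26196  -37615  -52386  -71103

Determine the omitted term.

Using the last 7 terms:
First differences: -4447  -6305  -8613  -11419  -14771  -18717
Second differences: -1858  -2308  -2806  -3352  -3946
Third differences: -450  -498  -546  -594
Fourth differences: -48  -48  -48
Constant fourth difference = -48.
Extend backward: -450 + 48 = -402;  -1858 + 402 = -1456;  -4447 + 1456 = -2991;  -6831 + 2991 = -3840

-3840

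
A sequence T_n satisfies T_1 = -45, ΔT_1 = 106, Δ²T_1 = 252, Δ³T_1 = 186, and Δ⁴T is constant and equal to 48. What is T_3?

419

Build the table forward from the leading diagonal:
Δ⁴: 48, 48, 48
Δ³: 186, 234, 282
Δ²: 252, 438, 672
Δ: 106, 358, 796
T: -45, 61, 419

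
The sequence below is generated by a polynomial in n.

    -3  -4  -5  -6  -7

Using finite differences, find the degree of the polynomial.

1

D1: -1, -1, -1, -1
The first differences are constant, so the polynomial has degree 1.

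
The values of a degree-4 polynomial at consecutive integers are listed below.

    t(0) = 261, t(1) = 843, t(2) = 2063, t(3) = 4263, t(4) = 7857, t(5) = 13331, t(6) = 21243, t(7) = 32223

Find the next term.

46973

Δ: 582 , 1220 , 2200 , 3594 , 5474 , 7912 , 10980
Δ²: 638 , 980 , 1394 , 1880 , 2438 , 3068
Δ³: 342 , 414 , 486 , 558 , 630
Δ⁴: 72 , 72 , 72 , 72
The fourth differences are constant (72).
630 + 72 = 702;  3068 + 702 = 3770;  10980 + 3770 = 14750;  32223 + 14750 = 46973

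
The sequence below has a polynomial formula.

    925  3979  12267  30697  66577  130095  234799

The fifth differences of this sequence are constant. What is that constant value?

480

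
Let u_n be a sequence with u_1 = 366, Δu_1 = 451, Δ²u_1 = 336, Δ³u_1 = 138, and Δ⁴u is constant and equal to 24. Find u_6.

7481

Build the table forward from the leading diagonal:
Δ⁴: 24  24  24  24  24  24
Δ³: 138  162  186  210  234  258
Δ²: 336  474  636  822  1032  1266
Δ: 451  787  1261  1897  2719  3751
u: 366  817  1604  2865  4762  7481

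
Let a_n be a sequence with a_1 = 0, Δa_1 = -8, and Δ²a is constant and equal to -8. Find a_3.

Build the table forward from the leading diagonal:
Δ²: -8, -8, -8
Δ: -8, -16, -24
a: 0, -8, -24

-24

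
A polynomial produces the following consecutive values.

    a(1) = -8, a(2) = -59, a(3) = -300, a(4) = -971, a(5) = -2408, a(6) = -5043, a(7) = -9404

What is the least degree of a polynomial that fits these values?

4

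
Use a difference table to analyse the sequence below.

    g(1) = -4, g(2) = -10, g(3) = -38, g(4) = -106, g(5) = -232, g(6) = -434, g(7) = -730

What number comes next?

D1: -6 , -28 , -68 , -126 , -202 , -296
D2: -22 , -40 , -58 , -76 , -94
D3: -18 , -18 , -18 , -18
Constant third difference = -18, so extend:
-94 − 18 = -112;  -296 − 112 = -408;  -730 − 408 = -1138

-1138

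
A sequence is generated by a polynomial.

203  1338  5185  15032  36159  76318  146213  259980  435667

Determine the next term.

First differences: 1135, 3847, 9847, 21127, 40159, 69895, 113767, 175687
Second differences: 2712, 6000, 11280, 19032, 29736, 43872, 61920
Third differences: 3288, 5280, 7752, 10704, 14136, 18048
Fourth differences: 1992, 2472, 2952, 3432, 3912
Fifth differences: 480, 480, 480, 480
Constant fifth difference = 480, so extend:
3912 + 480 = 4392;  18048 + 4392 = 22440;  61920 + 22440 = 84360;  175687 + 84360 = 260047;  435667 + 260047 = 695714

695714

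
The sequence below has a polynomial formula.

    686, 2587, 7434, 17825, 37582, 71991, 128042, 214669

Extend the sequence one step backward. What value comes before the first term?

117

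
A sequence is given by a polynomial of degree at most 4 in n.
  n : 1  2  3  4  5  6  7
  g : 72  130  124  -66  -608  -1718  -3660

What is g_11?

-26708

D1: 58  -6  -190  -542  -1110  -1942
D2: -64  -184  -352  -568  -832
D3: -120  -168  -216  -264
D4: -48  -48  -48
Constant fourth difference = -48, so extend:
-264 − 48 = -312;  -832 − 312 = -1144;  -1942 − 1144 = -3086;  -3660 − 3086 = -6746
-312 − 48 = -360;  -1144 − 360 = -1504;  -3086 − 1504 = -4590;  -6746 − 4590 = -11336
-360 − 48 = -408;  -1504 − 408 = -1912;  -4590 − 1912 = -6502;  -11336 − 6502 = -17838
-408 − 48 = -456;  -1912 − 456 = -2368;  -6502 − 2368 = -8870;  -17838 − 8870 = -26708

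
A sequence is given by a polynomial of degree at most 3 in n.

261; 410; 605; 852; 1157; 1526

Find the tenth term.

Δ: 149 , 195 , 247 , 305 , 369
Δ²: 46 , 52 , 58 , 64
Δ³: 6 , 6 , 6
Third differences constant at 6.
64 + 6 = 70;  369 + 70 = 439;  1526 + 439 = 1965
70 + 6 = 76;  439 + 76 = 515;  1965 + 515 = 2480
76 + 6 = 82;  515 + 82 = 597;  2480 + 597 = 3077
82 + 6 = 88;  597 + 88 = 685;  3077 + 685 = 3762

3762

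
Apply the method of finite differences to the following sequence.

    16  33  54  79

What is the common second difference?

D1: 17, 21, 25
D2: 4, 4

4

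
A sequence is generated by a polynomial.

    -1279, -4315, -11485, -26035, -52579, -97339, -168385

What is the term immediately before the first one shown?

-3036  -7170  -14550  -26544  -44760  -71046
-4134  -7380  -11994  -18216  -26286
-3246  -4614  -6222  -8070
-1368  -1608  -1848
-240  -240
The fifth differences are constant at -240.
Work back: -1368 + 240 = -1128;  -3246 + 1128 = -2118;  -4134 + 2118 = -2016;  -3036 + 2016 = -1020;  -1279 + 1020 = -259

-259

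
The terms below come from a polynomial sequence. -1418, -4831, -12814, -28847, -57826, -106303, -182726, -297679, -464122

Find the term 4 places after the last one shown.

First differences: -3413, -7983, -16033, -28979, -48477, -76423, -114953, -166443
Second differences: -4570, -8050, -12946, -19498, -27946, -38530, -51490
Third differences: -3480, -4896, -6552, -8448, -10584, -12960
Fourth differences: -1416, -1656, -1896, -2136, -2376
Fifth differences: -240, -240, -240, -240
Fifth differences constant at -240.
-2376 − 240 = -2616;  -12960 − 2616 = -15576;  -51490 − 15576 = -67066;  -166443 − 67066 = -233509;  -464122 − 233509 = -697631
-2616 − 240 = -2856;  -15576 − 2856 = -18432;  -67066 − 18432 = -85498;  -233509 − 85498 = -319007;  -697631 − 319007 = -1016638
-2856 − 240 = -3096;  -18432 − 3096 = -21528;  -85498 − 21528 = -107026;  -319007 − 107026 = -426033;  -1016638 − 426033 = -1442671
-3096 − 240 = -3336;  -21528 − 3336 = -24864;  -107026 − 24864 = -131890;  -426033 − 131890 = -557923;  -1442671 − 557923 = -2000594

-2000594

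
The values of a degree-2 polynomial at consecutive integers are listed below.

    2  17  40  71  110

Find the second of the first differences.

First differences: 15, 23, 31, 39
Second differences: 8, 8, 8

23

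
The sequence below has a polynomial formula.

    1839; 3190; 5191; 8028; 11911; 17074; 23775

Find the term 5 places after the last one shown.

91060

Δ: 1351, 2001, 2837, 3883, 5163, 6701
Δ²: 650, 836, 1046, 1280, 1538
Δ³: 186, 210, 234, 258
Δ⁴: 24, 24, 24
Constant fourth difference = 24, so extend:
258 + 24 = 282;  1538 + 282 = 1820;  6701 + 1820 = 8521;  23775 + 8521 = 32296
282 + 24 = 306;  1820 + 306 = 2126;  8521 + 2126 = 10647;  32296 + 10647 = 42943
306 + 24 = 330;  2126 + 330 = 2456;  10647 + 2456 = 13103;  42943 + 13103 = 56046
330 + 24 = 354;  2456 + 354 = 2810;  13103 + 2810 = 15913;  56046 + 15913 = 71959
354 + 24 = 378;  2810 + 378 = 3188;  15913 + 3188 = 19101;  71959 + 19101 = 91060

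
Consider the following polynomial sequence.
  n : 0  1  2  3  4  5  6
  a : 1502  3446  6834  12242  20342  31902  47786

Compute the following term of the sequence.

D1: 1944  3388  5408  8100  11560  15884
D2: 1444  2020  2692  3460  4324
D3: 576  672  768  864
D4: 96  96  96
Fourth differences constant at 96.
864 + 96 = 960;  4324 + 960 = 5284;  15884 + 5284 = 21168;  47786 + 21168 = 68954

68954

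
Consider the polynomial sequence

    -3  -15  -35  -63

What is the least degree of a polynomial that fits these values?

2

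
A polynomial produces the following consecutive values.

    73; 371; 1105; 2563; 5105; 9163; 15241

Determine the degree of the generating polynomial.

Δ: 298, 734, 1458, 2542, 4058, 6078
Δ²: 436, 724, 1084, 1516, 2020
Δ³: 288, 360, 432, 504
Δ⁴: 72, 72, 72
The fourth differences are constant, so the polynomial has degree 4.

4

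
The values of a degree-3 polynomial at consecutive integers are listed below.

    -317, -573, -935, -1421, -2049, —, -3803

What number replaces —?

-2837

Using the first 5 terms:
Δ: -256  -362  -486  -628
Δ²: -106  -124  -142
Δ³: -18  -18
Constant third difference = -18.
Extend forward: -142 − 18 = -160;  -628 − 160 = -788;  -2049 − 788 = -2837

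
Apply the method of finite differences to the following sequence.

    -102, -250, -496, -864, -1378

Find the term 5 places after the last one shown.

First differences: -148 , -246 , -368 , -514
Second differences: -98 , -122 , -146
Third differences: -24 , -24
Third differences constant at -24.
-146 − 24 = -170;  -514 − 170 = -684;  -1378 − 684 = -2062
-170 − 24 = -194;  -684 − 194 = -878;  -2062 − 878 = -2940
-194 − 24 = -218;  -878 − 218 = -1096;  -2940 − 1096 = -4036
-218 − 24 = -242;  -1096 − 242 = -1338;  -4036 − 1338 = -5374
-242 − 24 = -266;  -1338 − 266 = -1604;  -5374 − 1604 = -6978

-6978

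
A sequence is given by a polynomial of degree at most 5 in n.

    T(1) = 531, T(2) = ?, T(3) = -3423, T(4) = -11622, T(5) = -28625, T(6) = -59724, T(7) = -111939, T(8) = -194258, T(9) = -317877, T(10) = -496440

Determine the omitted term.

-224

Using the last 8 terms:
Δ: -8199  -17003  -31099  -52215  -82319  -123619  -178563
Δ²: -8804  -14096  -21116  -30104  -41300  -54944
Δ³: -5292  -7020  -8988  -11196  -13644
Δ⁴: -1728  -1968  -2208  -2448
Δ⁵: -240  -240  -240
Constant fifth difference = -240.
Extend backward: -1728 + 240 = -1488;  -5292 + 1488 = -3804;  -8804 + 3804 = -5000;  -8199 + 5000 = -3199;  -3423 + 3199 = -224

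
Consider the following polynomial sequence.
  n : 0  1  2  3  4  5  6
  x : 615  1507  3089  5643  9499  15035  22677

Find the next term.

D1: 892  1582  2554  3856  5536  7642
D2: 690  972  1302  1680  2106
D3: 282  330  378  426
D4: 48  48  48
Constant fourth difference = 48, so extend:
426 + 48 = 474;  2106 + 474 = 2580;  7642 + 2580 = 10222;  22677 + 10222 = 32899

32899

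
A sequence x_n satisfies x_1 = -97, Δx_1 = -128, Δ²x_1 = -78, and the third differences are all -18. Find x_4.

-733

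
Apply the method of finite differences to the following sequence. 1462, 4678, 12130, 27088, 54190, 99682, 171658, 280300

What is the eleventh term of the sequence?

Δ: 3216, 7452, 14958, 27102, 45492, 71976, 108642
Δ²: 4236, 7506, 12144, 18390, 26484, 36666
Δ³: 3270, 4638, 6246, 8094, 10182
Δ⁴: 1368, 1608, 1848, 2088
Δ⁵: 240, 240, 240
Constant fifth difference = 240, so extend:
2088 + 240 = 2328;  10182 + 2328 = 12510;  36666 + 12510 = 49176;  108642 + 49176 = 157818;  280300 + 157818 = 438118
2328 + 240 = 2568;  12510 + 2568 = 15078;  49176 + 15078 = 64254;  157818 + 64254 = 222072;  438118 + 222072 = 660190
2568 + 240 = 2808;  15078 + 2808 = 17886;  64254 + 17886 = 82140;  222072 + 82140 = 304212;  660190 + 304212 = 964402

964402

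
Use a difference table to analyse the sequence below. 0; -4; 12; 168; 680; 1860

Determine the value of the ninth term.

13968

-4  16  156  512  1180
20  140  356  668
120  216  312
96  96
The fourth differences are constant (96).
312 + 96 = 408;  668 + 408 = 1076;  1180 + 1076 = 2256;  1860 + 2256 = 4116
408 + 96 = 504;  1076 + 504 = 1580;  2256 + 1580 = 3836;  4116 + 3836 = 7952
504 + 96 = 600;  1580 + 600 = 2180;  3836 + 2180 = 6016;  7952 + 6016 = 13968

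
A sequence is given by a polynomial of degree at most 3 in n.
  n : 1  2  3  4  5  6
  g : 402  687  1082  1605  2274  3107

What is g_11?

D1: 285 , 395 , 523 , 669 , 833
D2: 110 , 128 , 146 , 164
D3: 18 , 18 , 18
Third differences constant at 18.
164 + 18 = 182;  833 + 182 = 1015;  3107 + 1015 = 4122
182 + 18 = 200;  1015 + 200 = 1215;  4122 + 1215 = 5337
200 + 18 = 218;  1215 + 218 = 1433;  5337 + 1433 = 6770
218 + 18 = 236;  1433 + 236 = 1669;  6770 + 1669 = 8439
236 + 18 = 254;  1669 + 254 = 1923;  8439 + 1923 = 10362

10362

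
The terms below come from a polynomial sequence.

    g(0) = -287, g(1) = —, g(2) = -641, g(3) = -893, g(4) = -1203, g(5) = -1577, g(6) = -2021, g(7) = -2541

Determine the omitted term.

-441

Using the last 6 terms:
Δ: -252, -310, -374, -444, -520
Δ²: -58, -64, -70, -76
Δ³: -6, -6, -6
Constant third difference = -6.
Extend backward: -58 + 6 = -52;  -252 + 52 = -200;  -641 + 200 = -441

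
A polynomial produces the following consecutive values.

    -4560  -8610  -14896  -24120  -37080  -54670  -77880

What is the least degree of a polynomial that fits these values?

D1: -4050, -6286, -9224, -12960, -17590, -23210
D2: -2236, -2938, -3736, -4630, -5620
D3: -702, -798, -894, -990
D4: -96, -96, -96
The fourth differences are constant, so the polynomial has degree 4.

4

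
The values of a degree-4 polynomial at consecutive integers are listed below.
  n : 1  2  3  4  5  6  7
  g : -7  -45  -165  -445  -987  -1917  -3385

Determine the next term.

First differences: -38  -120  -280  -542  -930  -1468
Second differences: -82  -160  -262  -388  -538
Third differences: -78  -102  -126  -150
Fourth differences: -24  -24  -24
The fourth differences are constant (-24).
-150 − 24 = -174;  -538 − 174 = -712;  -1468 − 712 = -2180;  -3385 − 2180 = -5565

-5565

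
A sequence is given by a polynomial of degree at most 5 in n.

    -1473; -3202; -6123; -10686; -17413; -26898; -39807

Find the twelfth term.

D1: -1729 , -2921 , -4563 , -6727 , -9485 , -12909
D2: -1192 , -1642 , -2164 , -2758 , -3424
D3: -450 , -522 , -594 , -666
D4: -72 , -72 , -72
The fourth differences are constant (-72).
-666 − 72 = -738;  -3424 − 738 = -4162;  -12909 − 4162 = -17071;  -39807 − 17071 = -56878
-738 − 72 = -810;  -4162 − 810 = -4972;  -17071 − 4972 = -22043;  -56878 − 22043 = -78921
-810 − 72 = -882;  -4972 − 882 = -5854;  -22043 − 5854 = -27897;  -78921 − 27897 = -106818
-882 − 72 = -954;  -5854 − 954 = -6808;  -27897 − 6808 = -34705;  -106818 − 34705 = -141523
-954 − 72 = -1026;  -6808 − 1026 = -7834;  -34705 − 7834 = -42539;  -141523 − 42539 = -184062

-184062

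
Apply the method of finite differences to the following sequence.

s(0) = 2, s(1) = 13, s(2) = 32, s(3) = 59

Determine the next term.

D1: 11, 19, 27
D2: 8, 8
Constant second difference = 8, so extend:
27 + 8 = 35;  59 + 35 = 94

94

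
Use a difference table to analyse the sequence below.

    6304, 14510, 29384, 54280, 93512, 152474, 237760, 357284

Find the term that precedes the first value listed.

Δ: 8206  14874  24896  39232  58962  85286  119524
Δ²: 6668  10022  14336  19730  26324  34238
Δ³: 3354  4314  5394  6594  7914
Δ⁴: 960  1080  1200  1320
Δ⁵: 120  120  120
The fifth differences are constant at 120.
Work back: 960 − 120 = 840;  3354 − 840 = 2514;  6668 − 2514 = 4154;  8206 − 4154 = 4052;  6304 − 4052 = 2252

2252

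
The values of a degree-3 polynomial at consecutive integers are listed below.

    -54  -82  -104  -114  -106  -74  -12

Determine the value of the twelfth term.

958

-28 , -22 , -10 , 8 , 32 , 62
6 , 12 , 18 , 24 , 30
6 , 6 , 6 , 6
The third differences are constant (6).
30 + 6 = 36;  62 + 36 = 98;  -12 + 98 = 86
36 + 6 = 42;  98 + 42 = 140;  86 + 140 = 226
42 + 6 = 48;  140 + 48 = 188;  226 + 188 = 414
48 + 6 = 54;  188 + 54 = 242;  414 + 242 = 656
54 + 6 = 60;  242 + 60 = 302;  656 + 302 = 958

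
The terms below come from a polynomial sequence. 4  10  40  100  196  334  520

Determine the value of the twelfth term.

2380

First differences: 6 , 30 , 60 , 96 , 138 , 186
Second differences: 24 , 30 , 36 , 42 , 48
Third differences: 6 , 6 , 6 , 6
Constant third difference = 6, so extend:
48 + 6 = 54;  186 + 54 = 240;  520 + 240 = 760
54 + 6 = 60;  240 + 60 = 300;  760 + 300 = 1060
60 + 6 = 66;  300 + 66 = 366;  1060 + 366 = 1426
66 + 6 = 72;  366 + 72 = 438;  1426 + 438 = 1864
72 + 6 = 78;  438 + 78 = 516;  1864 + 516 = 2380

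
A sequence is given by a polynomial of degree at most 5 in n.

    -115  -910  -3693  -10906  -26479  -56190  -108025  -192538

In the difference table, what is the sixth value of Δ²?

First differences: -795, -2783, -7213, -15573, -29711, -51835, -84513
Second differences: -1988, -4430, -8360, -14138, -22124, -32678
Third differences: -2442, -3930, -5778, -7986, -10554
Fourth differences: -1488, -1848, -2208, -2568
Fifth differences: -360, -360, -360

-32678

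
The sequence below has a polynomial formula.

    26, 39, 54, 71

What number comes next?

90

D1: 13, 15, 17
D2: 2, 2
Constant second difference = 2, so extend:
17 + 2 = 19;  71 + 19 = 90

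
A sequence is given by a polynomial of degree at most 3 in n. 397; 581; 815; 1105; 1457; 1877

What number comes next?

2371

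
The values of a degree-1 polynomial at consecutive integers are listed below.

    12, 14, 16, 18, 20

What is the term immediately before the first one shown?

2, 2, 2, 2
The first differences are constant at 2.
Work back: 12 − 2 = 10

10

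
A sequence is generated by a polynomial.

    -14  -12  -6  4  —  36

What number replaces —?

Using the first 4 terms:
2  6  10
4  4
Constant second difference = 4.
Extend forward: 10 + 4 = 14;  4 + 14 = 18

18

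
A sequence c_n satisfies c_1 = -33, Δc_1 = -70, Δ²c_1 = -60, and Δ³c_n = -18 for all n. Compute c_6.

Build the table forward from the leading diagonal:
Third differences: -18, -18, -18, -18, -18, -18
Second differences: -60, -78, -96, -114, -132, -150
First differences: -70, -130, -208, -304, -418, -550
c: -33, -103, -233, -441, -745, -1163

-1163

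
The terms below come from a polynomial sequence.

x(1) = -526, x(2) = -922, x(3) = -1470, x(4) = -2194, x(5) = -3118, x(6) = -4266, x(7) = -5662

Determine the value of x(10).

-11578

Δ: -396  -548  -724  -924  -1148  -1396
Δ²: -152  -176  -200  -224  -248
Δ³: -24  -24  -24  -24
The third differences are constant (-24).
-248 − 24 = -272;  -1396 − 272 = -1668;  -5662 − 1668 = -7330
-272 − 24 = -296;  -1668 − 296 = -1964;  -7330 − 1964 = -9294
-296 − 24 = -320;  -1964 − 320 = -2284;  -9294 − 2284 = -11578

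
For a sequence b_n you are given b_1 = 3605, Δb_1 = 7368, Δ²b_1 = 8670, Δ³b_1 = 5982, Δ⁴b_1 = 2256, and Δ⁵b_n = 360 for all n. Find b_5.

111281

Build the table forward from the leading diagonal:
Δ⁵: 360  360  360  360  360
Δ⁴: 2256  2616  2976  3336  3696
Δ³: 5982  8238  10854  13830  17166
Δ²: 8670  14652  22890  33744  47574
Δ: 7368  16038  30690  53580  87324
b: 3605  10973  27011  57701  111281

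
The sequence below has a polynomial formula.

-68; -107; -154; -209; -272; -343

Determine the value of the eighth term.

-39, -47, -55, -63, -71
-8, -8, -8, -8
Constant second difference = -8, so extend:
-71 − 8 = -79;  -343 − 79 = -422
-79 − 8 = -87;  -422 − 87 = -509

-509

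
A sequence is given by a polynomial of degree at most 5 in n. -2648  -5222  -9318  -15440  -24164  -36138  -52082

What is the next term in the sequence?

First differences: -2574  -4096  -6122  -8724  -11974  -15944
Second differences: -1522  -2026  -2602  -3250  -3970
Third differences: -504  -576  -648  -720
Fourth differences: -72  -72  -72
The fourth differences are constant (-72).
-720 − 72 = -792;  -3970 − 792 = -4762;  -15944 − 4762 = -20706;  -52082 − 20706 = -72788

-72788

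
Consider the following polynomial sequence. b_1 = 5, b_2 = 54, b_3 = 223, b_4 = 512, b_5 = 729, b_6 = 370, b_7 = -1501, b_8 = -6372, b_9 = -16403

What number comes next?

-34546

D1: 49, 169, 289, 217, -359, -1871, -4871, -10031
D2: 120, 120, -72, -576, -1512, -3000, -5160
D3: 0, -192, -504, -936, -1488, -2160
D4: -192, -312, -432, -552, -672
D5: -120, -120, -120, -120
Fifth differences constant at -120.
-672 − 120 = -792;  -2160 − 792 = -2952;  -5160 − 2952 = -8112;  -10031 − 8112 = -18143;  -16403 − 18143 = -34546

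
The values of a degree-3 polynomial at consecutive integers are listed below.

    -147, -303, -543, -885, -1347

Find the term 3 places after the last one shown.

-3633

D1: -156, -240, -342, -462
D2: -84, -102, -120
D3: -18, -18
Constant third difference = -18, so extend:
-120 − 18 = -138;  -462 − 138 = -600;  -1347 − 600 = -1947
-138 − 18 = -156;  -600 − 156 = -756;  -1947 − 756 = -2703
-156 − 18 = -174;  -756 − 174 = -930;  -2703 − 930 = -3633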